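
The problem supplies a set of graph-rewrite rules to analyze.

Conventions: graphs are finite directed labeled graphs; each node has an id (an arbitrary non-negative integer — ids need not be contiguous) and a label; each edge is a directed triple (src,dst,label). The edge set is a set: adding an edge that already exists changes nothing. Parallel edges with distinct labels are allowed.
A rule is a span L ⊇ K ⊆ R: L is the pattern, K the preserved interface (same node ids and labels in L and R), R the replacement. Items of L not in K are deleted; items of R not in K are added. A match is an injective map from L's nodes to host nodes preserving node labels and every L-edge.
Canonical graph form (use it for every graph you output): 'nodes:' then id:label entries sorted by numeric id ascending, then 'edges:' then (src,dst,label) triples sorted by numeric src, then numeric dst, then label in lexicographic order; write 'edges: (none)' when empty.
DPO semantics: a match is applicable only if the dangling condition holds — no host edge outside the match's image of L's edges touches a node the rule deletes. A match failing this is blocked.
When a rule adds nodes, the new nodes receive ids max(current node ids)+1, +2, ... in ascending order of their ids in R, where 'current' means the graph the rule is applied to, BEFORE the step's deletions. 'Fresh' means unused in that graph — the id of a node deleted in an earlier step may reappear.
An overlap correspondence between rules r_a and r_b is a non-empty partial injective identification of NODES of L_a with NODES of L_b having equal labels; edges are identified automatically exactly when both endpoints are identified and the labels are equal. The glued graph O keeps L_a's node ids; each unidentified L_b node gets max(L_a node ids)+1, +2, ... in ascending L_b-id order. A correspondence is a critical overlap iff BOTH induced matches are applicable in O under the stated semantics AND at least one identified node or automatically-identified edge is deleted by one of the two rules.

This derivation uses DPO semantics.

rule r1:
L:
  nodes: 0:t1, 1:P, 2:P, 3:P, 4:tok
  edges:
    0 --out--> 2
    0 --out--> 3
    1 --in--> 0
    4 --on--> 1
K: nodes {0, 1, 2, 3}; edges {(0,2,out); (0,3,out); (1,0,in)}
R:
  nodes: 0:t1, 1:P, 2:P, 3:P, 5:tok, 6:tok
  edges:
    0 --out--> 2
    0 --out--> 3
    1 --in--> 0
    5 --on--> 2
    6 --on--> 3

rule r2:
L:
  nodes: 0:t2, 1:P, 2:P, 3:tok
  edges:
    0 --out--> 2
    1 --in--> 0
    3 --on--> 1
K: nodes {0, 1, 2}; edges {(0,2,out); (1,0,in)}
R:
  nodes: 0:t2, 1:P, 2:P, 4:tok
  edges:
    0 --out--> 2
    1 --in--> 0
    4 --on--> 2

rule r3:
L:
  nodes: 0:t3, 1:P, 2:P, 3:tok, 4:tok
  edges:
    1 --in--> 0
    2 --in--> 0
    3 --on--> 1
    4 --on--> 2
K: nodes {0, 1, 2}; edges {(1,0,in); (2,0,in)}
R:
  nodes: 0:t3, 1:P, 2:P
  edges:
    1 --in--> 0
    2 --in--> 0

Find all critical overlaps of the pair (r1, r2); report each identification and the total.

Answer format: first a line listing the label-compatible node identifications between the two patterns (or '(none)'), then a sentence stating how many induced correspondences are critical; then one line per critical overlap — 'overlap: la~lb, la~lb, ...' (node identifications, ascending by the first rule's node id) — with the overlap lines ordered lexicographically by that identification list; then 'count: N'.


label-compatible node identifications between L(r1) and L(r2): 1~1, 1~2, 2~1, 2~2, 3~1, 3~2, 4~3
3 of the induced correspondences are critical overlaps of r1 and r2.
overlap: 1~1, 2~2, 4~3
overlap: 1~1, 3~2, 4~3
overlap: 1~1, 4~3
count: 3


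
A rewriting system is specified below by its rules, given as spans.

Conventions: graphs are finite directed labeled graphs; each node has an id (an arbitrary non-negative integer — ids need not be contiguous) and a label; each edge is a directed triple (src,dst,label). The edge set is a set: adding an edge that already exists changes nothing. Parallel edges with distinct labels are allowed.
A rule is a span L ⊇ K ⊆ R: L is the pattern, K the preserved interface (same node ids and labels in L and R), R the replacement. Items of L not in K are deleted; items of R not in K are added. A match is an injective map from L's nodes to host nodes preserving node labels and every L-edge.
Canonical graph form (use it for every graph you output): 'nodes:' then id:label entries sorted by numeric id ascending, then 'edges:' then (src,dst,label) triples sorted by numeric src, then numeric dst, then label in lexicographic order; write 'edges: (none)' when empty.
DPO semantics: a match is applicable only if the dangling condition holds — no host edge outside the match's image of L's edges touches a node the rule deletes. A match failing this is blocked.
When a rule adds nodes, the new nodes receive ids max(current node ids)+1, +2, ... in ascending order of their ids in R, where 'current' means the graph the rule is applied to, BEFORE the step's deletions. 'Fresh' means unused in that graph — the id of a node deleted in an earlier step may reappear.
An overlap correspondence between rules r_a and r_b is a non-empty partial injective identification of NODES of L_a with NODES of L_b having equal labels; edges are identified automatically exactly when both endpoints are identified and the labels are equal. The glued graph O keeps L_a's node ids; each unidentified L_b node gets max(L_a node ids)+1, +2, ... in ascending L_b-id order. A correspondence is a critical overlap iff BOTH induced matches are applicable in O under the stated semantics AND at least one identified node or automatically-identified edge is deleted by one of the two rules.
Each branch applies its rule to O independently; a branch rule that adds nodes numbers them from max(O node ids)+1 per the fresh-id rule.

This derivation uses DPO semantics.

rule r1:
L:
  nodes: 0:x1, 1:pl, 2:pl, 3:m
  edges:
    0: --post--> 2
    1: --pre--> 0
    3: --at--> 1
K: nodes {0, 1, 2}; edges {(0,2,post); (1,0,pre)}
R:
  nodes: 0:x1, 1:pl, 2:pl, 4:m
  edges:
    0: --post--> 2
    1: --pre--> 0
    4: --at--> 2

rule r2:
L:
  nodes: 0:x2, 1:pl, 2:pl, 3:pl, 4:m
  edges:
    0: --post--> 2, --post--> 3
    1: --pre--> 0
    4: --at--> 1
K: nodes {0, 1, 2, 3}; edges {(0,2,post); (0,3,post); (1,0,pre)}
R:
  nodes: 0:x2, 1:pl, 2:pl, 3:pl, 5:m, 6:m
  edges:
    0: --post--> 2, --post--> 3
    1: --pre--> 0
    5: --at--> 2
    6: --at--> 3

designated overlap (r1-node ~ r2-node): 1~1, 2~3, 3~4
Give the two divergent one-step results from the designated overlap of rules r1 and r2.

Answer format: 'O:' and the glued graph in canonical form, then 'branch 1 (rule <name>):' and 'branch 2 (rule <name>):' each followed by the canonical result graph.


O:
nodes: 0:x1, 1:pl, 2:pl, 3:m, 4:x2, 5:pl
edges: (0,2,post); (1,0,pre); (1,4,pre); (3,1,at); (4,2,post); (4,5,post)
branch 1 (rule r1):
nodes: 0:x1, 1:pl, 2:pl, 4:x2, 5:pl, 6:m
edges: (0,2,post); (1,0,pre); (1,4,pre); (4,2,post); (4,5,post); (6,2,at)
branch 2 (rule r2):
nodes: 0:x1, 1:pl, 2:pl, 4:x2, 5:pl, 6:m, 7:m
edges: (0,2,post); (1,0,pre); (1,4,pre); (4,2,post); (4,5,post); (6,5,at); (7,2,at)


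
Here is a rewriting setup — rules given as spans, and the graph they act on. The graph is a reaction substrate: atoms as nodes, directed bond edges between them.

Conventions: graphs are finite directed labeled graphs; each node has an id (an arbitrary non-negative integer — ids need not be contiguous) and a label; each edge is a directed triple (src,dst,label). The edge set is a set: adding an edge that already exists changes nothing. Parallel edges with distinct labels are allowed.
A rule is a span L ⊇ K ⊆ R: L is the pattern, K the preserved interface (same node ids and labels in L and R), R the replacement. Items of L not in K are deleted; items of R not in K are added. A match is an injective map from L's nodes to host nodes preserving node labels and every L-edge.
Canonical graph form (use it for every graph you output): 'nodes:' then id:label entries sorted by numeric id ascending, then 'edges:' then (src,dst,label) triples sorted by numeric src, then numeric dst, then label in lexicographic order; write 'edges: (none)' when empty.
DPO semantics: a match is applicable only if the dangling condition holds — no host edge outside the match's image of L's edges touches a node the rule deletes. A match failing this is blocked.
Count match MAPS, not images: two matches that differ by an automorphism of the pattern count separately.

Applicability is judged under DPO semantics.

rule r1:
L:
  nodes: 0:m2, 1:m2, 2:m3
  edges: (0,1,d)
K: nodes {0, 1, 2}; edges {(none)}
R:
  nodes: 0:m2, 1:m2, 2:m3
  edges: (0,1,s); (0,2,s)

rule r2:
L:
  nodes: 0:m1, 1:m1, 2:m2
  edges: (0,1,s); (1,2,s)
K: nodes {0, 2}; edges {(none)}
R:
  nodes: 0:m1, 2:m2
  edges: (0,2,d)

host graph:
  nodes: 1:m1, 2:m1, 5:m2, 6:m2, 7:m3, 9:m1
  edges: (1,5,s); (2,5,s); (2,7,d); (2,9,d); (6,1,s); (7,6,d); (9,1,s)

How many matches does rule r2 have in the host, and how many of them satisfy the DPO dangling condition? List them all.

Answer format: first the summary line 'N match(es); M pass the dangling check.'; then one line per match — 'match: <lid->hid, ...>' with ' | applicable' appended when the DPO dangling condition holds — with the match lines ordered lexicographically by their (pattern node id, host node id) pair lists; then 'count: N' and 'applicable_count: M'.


1 match(es); 0 pass the dangling check.
match: 0->9, 1->1, 2->5
count: 1
applicable_count: 0


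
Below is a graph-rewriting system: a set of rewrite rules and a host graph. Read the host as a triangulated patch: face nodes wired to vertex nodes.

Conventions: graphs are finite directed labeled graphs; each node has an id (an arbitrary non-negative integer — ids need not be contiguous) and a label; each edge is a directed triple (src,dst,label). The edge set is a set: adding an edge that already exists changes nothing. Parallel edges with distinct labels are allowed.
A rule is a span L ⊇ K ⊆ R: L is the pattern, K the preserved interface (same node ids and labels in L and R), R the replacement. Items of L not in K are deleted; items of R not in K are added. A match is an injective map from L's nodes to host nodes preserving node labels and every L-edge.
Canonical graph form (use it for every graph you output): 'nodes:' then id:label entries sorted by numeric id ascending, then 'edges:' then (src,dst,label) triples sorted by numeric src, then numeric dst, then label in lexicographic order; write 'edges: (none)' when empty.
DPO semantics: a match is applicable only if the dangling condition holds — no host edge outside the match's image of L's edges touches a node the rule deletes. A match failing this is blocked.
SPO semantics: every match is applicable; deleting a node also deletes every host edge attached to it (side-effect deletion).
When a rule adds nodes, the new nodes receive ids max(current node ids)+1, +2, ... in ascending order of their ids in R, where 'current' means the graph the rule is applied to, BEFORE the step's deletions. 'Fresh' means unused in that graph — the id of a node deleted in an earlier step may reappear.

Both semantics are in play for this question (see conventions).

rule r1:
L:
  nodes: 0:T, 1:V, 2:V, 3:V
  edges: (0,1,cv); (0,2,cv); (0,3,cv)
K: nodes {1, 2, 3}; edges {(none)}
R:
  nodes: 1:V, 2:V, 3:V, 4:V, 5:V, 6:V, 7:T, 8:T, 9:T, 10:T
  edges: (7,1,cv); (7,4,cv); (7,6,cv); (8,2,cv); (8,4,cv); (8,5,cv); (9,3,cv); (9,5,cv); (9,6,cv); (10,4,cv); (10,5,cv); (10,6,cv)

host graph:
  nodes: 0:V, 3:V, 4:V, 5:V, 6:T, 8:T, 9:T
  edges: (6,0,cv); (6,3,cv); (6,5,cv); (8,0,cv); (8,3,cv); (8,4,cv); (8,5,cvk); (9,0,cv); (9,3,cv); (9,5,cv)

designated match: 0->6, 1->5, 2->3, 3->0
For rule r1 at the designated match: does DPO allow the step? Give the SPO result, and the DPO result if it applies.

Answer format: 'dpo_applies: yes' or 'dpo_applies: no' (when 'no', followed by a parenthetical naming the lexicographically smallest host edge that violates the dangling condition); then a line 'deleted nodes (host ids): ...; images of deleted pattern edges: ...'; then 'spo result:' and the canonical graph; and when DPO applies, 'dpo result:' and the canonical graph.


dpo_applies: yes
deleted nodes (host ids): 6; images of deleted pattern edges: (6,0,cv); (6,3,cv); (6,5,cv)
spo result:
nodes: 0:V, 3:V, 4:V, 5:V, 8:T, 9:T, 10:V, 11:V, 12:V, 13:T, 14:T, 15:T, 16:T
edges: (8,0,cv); (8,3,cv); (8,4,cv); (8,5,cvk); (9,0,cv); (9,3,cv); (9,5,cv); (13,5,cv); (13,10,cv); (13,12,cv); (14,3,cv); (14,10,cv); (14,11,cv); (15,0,cv); (15,11,cv); (15,12,cv); (16,10,cv); (16,11,cv); (16,12,cv)
dpo result:
nodes: 0:V, 3:V, 4:V, 5:V, 8:T, 9:T, 10:V, 11:V, 12:V, 13:T, 14:T, 15:T, 16:T
edges: (8,0,cv); (8,3,cv); (8,4,cv); (8,5,cvk); (9,0,cv); (9,3,cv); (9,5,cv); (13,5,cv); (13,10,cv); (13,12,cv); (14,3,cv); (14,10,cv); (14,11,cv); (15,0,cv); (15,11,cv); (15,12,cv); (16,10,cv); (16,11,cv); (16,12,cv)


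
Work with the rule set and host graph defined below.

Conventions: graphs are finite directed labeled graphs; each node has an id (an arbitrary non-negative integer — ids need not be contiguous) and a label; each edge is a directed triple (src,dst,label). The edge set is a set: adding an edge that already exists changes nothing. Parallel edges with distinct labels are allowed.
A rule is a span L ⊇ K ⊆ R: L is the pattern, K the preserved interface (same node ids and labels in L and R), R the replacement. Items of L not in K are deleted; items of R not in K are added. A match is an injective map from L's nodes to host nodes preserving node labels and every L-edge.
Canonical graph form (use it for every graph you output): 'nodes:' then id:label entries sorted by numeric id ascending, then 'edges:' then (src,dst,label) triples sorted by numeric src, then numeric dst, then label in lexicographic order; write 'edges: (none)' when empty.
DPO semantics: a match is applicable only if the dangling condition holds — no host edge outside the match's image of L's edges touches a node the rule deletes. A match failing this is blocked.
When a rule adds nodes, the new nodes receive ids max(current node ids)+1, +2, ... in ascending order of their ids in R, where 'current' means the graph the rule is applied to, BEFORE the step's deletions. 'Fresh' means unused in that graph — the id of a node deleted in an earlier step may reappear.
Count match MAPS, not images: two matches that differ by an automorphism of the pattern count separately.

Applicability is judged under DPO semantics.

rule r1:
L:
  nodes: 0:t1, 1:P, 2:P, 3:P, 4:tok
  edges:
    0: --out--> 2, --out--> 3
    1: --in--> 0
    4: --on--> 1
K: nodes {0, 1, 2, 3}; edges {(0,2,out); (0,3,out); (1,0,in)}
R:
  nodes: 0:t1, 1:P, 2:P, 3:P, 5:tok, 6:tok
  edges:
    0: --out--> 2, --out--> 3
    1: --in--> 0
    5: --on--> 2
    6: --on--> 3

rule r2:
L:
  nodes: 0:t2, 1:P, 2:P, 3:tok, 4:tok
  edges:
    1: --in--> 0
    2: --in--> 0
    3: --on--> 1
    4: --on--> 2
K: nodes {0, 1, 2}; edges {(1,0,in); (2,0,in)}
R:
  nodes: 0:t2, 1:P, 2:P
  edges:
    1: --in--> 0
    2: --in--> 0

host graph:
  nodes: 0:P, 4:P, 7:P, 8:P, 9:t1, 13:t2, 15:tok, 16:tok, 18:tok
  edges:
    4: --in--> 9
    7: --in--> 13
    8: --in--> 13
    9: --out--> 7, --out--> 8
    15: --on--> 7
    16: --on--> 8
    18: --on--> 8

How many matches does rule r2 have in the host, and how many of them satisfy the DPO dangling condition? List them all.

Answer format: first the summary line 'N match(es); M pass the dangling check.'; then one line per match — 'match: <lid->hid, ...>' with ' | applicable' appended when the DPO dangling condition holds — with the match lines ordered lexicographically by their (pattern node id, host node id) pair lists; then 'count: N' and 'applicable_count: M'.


4 match(es); 4 pass the dangling check.
match: 0->13, 1->7, 2->8, 3->15, 4->16 | applicable
match: 0->13, 1->7, 2->8, 3->15, 4->18 | applicable
match: 0->13, 1->8, 2->7, 3->16, 4->15 | applicable
match: 0->13, 1->8, 2->7, 3->18, 4->15 | applicable
count: 4
applicable_count: 4


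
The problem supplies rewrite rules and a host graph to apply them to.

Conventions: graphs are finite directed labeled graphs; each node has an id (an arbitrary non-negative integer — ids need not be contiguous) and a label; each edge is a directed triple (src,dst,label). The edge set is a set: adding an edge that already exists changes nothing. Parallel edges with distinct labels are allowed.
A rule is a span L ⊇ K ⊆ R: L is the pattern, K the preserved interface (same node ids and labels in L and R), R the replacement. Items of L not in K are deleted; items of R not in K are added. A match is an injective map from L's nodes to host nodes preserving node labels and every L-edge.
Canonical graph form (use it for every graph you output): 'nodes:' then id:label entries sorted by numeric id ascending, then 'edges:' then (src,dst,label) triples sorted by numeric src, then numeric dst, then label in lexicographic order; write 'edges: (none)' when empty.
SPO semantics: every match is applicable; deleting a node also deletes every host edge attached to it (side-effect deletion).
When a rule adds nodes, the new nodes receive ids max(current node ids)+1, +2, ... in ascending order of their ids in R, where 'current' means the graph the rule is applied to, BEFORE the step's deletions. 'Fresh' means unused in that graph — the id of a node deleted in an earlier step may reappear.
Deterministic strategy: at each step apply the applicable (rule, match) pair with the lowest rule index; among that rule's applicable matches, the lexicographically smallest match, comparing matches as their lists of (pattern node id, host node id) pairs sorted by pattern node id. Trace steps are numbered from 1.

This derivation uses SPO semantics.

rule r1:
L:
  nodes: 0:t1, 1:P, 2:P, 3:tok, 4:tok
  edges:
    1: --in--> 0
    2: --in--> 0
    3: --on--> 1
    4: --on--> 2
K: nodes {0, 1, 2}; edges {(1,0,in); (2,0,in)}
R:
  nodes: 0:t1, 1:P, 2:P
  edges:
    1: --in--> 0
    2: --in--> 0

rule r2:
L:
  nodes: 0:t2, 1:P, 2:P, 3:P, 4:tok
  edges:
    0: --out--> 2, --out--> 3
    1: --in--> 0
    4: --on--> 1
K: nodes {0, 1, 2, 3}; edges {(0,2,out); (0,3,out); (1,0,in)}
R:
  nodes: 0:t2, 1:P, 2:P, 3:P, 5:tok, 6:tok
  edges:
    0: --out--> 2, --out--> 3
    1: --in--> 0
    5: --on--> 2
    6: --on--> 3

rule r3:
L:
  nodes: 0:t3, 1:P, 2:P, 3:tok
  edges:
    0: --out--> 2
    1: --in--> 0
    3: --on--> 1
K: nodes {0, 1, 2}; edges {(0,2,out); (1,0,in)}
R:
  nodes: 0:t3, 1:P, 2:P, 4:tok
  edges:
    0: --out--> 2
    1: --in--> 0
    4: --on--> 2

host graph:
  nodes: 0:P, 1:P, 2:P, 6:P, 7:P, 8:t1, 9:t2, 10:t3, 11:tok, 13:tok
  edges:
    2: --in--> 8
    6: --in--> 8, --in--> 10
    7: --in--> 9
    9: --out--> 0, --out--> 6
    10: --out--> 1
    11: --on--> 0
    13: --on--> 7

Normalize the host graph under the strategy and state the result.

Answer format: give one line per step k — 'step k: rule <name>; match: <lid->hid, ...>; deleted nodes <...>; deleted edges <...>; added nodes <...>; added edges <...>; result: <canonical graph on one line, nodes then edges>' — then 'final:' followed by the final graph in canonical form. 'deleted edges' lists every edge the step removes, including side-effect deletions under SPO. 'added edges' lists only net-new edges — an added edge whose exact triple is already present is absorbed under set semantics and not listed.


step 1: rule r2; match: 0->9, 1->7, 2->0, 3->6, 4->13; deleted nodes 13; deleted edges (13,7,on); added nodes 14, 15; added edges (14,0,on); (15,6,on); result: nodes: 0:P, 1:P, 2:P, 6:P, 7:P, 8:t1, 9:t2, 10:t3, 11:tok, 14:tok, 15:tok edges: (2,8,in); (6,8,in); (6,10,in); (7,9,in); (9,0,out); (9,6,out); (10,1,out); (11,0,on); (14,0,on); (15,6,on)
step 2: rule r3; match: 0->10, 1->6, 2->1, 3->15; deleted nodes 15; deleted edges (15,6,on); added nodes 16; added edges (16,1,on); result: nodes: 0:P, 1:P, 2:P, 6:P, 7:P, 8:t1, 9:t2, 10:t3, 11:tok, 14:tok, 16:tok edges: (2,8,in); (6,8,in); (6,10,in); (7,9,in); (9,0,out); (9,6,out); (10,1,out); (11,0,on); (14,0,on); (16,1,on)
final:
nodes: 0:P, 1:P, 2:P, 6:P, 7:P, 8:t1, 9:t2, 10:t3, 11:tok, 14:tok, 16:tok
edges: (2,8,in); (6,8,in); (6,10,in); (7,9,in); (9,0,out); (9,6,out); (10,1,out); (11,0,on); (14,0,on); (16,1,on)


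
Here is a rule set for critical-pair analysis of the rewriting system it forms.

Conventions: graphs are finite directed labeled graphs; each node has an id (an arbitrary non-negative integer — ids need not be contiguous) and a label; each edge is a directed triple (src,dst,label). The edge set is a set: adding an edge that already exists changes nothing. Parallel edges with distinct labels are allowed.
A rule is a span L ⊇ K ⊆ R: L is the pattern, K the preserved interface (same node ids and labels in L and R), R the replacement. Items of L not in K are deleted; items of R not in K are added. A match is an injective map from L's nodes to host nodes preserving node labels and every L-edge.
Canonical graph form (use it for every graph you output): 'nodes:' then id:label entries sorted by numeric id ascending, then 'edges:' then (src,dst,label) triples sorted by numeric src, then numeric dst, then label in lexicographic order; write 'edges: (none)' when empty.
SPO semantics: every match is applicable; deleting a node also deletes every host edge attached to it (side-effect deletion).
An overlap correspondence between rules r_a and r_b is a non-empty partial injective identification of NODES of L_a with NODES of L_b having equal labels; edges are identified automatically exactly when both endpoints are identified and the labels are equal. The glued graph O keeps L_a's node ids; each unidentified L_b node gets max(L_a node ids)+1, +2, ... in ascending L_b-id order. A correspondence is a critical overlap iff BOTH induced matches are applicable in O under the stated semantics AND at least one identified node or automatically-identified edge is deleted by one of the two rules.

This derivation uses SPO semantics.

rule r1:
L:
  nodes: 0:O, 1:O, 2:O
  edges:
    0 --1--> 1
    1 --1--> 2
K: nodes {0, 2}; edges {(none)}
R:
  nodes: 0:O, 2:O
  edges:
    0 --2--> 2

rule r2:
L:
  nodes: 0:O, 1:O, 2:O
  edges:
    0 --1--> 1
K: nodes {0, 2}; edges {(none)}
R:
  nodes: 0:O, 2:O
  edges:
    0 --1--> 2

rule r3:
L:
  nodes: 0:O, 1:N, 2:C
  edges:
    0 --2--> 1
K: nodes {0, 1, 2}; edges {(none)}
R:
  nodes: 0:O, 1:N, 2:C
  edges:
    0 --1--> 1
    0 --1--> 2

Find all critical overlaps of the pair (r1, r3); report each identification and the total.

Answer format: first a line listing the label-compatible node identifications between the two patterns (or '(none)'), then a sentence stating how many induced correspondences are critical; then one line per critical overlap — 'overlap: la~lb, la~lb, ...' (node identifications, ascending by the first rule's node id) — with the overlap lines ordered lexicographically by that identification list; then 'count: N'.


label-compatible node identifications between L(r1) and L(r3): 0~0, 1~0, 2~0
1 of the induced correspondences is a critical overlap of r1 and r3.
overlap: 1~0
count: 1


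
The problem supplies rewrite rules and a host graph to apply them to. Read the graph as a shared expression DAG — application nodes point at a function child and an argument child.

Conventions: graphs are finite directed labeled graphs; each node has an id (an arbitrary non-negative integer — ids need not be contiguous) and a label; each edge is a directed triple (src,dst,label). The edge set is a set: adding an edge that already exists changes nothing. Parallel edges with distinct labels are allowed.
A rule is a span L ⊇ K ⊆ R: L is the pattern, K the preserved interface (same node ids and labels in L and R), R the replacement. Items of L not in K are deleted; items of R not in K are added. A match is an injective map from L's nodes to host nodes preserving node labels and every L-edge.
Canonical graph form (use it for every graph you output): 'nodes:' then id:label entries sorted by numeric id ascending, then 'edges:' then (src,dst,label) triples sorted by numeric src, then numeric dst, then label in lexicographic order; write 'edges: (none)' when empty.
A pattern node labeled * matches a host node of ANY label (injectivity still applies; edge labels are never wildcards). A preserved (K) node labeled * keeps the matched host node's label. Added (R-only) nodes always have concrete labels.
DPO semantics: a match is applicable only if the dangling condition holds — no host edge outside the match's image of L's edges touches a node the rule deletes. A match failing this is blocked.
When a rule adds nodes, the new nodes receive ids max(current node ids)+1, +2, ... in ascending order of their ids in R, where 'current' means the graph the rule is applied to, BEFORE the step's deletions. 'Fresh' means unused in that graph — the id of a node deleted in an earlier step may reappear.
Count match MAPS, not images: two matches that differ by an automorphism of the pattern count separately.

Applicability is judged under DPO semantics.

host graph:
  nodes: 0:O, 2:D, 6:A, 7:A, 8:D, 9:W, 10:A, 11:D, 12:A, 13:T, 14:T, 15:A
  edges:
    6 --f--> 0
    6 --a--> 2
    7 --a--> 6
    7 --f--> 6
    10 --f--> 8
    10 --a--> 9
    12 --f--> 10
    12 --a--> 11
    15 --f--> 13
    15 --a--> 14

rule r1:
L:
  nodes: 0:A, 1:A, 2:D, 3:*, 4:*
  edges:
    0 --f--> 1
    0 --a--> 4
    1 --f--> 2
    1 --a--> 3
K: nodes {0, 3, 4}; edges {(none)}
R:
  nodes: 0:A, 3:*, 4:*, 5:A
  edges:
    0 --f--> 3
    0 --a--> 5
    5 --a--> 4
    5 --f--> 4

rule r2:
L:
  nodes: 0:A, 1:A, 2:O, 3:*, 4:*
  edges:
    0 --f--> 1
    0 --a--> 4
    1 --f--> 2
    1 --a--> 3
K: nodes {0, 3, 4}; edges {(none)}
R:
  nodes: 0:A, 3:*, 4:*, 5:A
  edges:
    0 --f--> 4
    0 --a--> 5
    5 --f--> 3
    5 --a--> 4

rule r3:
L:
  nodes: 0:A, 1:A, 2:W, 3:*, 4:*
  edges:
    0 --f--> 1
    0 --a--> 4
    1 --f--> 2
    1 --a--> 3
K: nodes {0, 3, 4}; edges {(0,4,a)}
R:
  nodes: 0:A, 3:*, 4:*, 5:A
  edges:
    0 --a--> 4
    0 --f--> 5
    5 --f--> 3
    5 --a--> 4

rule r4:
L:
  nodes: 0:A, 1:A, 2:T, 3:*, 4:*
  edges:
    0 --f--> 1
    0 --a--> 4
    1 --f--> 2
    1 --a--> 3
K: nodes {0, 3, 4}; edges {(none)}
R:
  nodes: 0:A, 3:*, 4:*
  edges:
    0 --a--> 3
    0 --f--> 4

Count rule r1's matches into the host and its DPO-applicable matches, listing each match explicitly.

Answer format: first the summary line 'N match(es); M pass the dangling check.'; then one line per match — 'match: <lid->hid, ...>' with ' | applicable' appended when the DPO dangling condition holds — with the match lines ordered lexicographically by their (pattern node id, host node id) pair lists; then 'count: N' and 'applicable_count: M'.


1 match(es); 1 pass the dangling check.
match: 0->12, 1->10, 2->8, 3->9, 4->11 | applicable
count: 1
applicable_count: 1


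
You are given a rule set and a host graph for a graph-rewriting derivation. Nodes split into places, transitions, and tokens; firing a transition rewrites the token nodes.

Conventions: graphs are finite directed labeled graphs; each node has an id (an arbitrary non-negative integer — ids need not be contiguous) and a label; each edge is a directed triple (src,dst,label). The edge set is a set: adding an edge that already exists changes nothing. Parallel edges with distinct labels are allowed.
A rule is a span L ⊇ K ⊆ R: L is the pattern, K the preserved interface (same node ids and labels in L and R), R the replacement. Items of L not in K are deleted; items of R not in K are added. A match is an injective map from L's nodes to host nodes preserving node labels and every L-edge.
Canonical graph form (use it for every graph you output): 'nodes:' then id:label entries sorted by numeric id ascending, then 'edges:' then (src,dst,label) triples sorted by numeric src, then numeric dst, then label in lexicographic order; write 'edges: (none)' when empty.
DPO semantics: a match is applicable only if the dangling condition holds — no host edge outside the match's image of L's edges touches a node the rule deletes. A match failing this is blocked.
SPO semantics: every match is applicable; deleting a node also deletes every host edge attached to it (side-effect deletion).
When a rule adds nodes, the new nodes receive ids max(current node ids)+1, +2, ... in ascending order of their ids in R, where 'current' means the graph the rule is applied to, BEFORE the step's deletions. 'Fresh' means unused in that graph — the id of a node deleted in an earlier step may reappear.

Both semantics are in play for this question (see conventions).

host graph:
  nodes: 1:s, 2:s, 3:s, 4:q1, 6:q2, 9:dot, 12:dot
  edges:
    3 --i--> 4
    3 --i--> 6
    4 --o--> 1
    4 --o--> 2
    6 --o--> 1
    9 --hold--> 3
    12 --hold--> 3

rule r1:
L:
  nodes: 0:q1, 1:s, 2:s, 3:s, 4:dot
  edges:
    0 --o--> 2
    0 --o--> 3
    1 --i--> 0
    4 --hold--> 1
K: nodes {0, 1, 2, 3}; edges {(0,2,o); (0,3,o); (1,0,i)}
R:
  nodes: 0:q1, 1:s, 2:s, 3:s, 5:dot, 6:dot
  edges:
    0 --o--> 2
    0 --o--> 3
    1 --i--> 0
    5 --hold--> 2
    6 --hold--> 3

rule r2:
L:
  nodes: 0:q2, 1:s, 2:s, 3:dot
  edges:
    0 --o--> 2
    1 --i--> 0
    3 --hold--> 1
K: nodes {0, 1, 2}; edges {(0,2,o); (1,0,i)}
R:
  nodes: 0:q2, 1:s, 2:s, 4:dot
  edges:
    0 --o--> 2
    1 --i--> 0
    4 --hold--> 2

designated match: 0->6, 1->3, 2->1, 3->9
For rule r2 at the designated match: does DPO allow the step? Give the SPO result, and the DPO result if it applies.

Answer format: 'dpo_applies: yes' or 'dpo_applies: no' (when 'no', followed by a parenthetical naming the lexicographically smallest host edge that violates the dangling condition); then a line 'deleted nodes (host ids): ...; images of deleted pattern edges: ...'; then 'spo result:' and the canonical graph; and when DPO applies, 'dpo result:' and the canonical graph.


dpo_applies: yes
deleted nodes (host ids): 9; images of deleted pattern edges: (9,3,hold)
spo result:
nodes: 1:s, 2:s, 3:s, 4:q1, 6:q2, 12:dot, 13:dot
edges: (3,4,i); (3,6,i); (4,1,o); (4,2,o); (6,1,o); (12,3,hold); (13,1,hold)
dpo result:
nodes: 1:s, 2:s, 3:s, 4:q1, 6:q2, 12:dot, 13:dot
edges: (3,4,i); (3,6,i); (4,1,o); (4,2,o); (6,1,o); (12,3,hold); (13,1,hold)


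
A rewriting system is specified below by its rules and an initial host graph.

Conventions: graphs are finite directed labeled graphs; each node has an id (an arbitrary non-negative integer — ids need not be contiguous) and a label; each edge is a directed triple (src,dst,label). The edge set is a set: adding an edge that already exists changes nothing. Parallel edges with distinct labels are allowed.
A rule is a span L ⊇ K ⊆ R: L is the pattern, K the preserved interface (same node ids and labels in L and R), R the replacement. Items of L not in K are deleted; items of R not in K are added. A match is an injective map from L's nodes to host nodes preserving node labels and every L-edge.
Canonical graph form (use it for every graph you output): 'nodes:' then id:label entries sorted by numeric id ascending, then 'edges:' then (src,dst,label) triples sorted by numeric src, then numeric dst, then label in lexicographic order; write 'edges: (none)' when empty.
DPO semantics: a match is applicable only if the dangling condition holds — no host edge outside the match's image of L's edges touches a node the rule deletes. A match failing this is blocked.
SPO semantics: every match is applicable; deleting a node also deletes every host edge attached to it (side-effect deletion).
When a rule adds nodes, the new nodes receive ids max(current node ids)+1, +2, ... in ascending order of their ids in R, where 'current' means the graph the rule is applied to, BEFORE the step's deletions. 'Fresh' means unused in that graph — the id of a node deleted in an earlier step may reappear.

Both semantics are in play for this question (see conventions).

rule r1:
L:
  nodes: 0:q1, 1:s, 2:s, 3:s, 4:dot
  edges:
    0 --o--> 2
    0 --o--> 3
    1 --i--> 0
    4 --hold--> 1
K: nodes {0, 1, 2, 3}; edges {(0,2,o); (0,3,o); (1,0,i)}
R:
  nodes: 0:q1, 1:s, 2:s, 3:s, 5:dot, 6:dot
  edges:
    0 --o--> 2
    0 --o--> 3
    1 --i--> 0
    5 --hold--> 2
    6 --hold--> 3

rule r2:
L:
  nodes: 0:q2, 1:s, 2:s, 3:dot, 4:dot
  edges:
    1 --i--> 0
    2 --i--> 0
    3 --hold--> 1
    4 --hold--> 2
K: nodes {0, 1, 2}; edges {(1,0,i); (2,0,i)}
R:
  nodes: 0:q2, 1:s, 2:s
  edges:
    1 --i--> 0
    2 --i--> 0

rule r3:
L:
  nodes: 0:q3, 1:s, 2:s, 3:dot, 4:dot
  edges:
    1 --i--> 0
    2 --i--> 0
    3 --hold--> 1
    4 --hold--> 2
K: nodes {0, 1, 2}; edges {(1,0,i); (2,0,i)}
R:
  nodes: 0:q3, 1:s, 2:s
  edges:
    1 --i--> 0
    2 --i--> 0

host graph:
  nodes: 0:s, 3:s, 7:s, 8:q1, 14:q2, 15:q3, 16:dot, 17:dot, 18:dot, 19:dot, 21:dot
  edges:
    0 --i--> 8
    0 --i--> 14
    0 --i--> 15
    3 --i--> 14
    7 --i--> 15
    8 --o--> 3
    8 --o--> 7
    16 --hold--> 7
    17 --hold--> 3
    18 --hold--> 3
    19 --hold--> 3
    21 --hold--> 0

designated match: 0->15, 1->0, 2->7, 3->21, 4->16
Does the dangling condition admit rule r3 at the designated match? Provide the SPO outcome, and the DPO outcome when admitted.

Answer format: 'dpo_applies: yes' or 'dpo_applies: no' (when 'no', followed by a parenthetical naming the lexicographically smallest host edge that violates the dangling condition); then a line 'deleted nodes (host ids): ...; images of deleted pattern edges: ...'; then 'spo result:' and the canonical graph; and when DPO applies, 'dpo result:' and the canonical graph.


dpo_applies: yes
deleted nodes (host ids): 16, 21; images of deleted pattern edges: (16,7,hold); (21,0,hold)
spo result:
nodes: 0:s, 3:s, 7:s, 8:q1, 14:q2, 15:q3, 17:dot, 18:dot, 19:dot
edges: (0,8,i); (0,14,i); (0,15,i); (3,14,i); (7,15,i); (8,3,o); (8,7,o); (17,3,hold); (18,3,hold); (19,3,hold)
dpo result:
nodes: 0:s, 3:s, 7:s, 8:q1, 14:q2, 15:q3, 17:dot, 18:dot, 19:dot
edges: (0,8,i); (0,14,i); (0,15,i); (3,14,i); (7,15,i); (8,3,o); (8,7,o); (17,3,hold); (18,3,hold); (19,3,hold)


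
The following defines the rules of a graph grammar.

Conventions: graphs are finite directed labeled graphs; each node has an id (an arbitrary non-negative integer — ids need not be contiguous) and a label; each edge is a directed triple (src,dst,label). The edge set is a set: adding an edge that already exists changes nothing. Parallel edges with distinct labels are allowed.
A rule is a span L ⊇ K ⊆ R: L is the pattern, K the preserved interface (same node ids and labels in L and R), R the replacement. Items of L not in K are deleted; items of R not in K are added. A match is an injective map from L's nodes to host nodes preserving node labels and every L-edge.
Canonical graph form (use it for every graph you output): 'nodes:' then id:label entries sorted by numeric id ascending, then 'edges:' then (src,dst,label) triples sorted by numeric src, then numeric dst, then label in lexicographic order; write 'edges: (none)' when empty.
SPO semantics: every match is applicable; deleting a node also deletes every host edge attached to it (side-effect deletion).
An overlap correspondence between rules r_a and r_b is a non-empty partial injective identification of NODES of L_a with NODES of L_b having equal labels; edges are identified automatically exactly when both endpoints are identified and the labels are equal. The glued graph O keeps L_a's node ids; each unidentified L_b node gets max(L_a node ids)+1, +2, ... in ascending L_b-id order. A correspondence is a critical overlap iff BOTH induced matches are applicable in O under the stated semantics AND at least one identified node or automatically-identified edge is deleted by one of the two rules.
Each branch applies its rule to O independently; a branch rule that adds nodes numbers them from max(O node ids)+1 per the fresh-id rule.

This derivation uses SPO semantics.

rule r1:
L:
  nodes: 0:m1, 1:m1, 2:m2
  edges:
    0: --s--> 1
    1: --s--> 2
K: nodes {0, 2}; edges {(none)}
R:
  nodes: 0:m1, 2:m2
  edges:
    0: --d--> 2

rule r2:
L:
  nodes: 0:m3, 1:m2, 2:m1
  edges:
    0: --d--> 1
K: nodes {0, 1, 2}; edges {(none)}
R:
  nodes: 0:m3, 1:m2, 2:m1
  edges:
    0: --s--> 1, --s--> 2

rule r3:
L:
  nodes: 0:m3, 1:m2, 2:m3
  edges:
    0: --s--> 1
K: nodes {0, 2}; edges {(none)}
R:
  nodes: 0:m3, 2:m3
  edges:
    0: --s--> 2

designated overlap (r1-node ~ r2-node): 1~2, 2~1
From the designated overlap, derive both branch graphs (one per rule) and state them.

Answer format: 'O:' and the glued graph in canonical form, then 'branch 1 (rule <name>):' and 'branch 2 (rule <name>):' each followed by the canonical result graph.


O:
nodes: 0:m1, 1:m1, 2:m2, 3:m3
edges: (0,1,s); (1,2,s); (3,2,d)
branch 1 (rule r1):
nodes: 0:m1, 2:m2, 3:m3
edges: (0,2,d); (3,2,d)
branch 2 (rule r2):
nodes: 0:m1, 1:m1, 2:m2, 3:m3
edges: (0,1,s); (1,2,s); (3,1,s); (3,2,s)


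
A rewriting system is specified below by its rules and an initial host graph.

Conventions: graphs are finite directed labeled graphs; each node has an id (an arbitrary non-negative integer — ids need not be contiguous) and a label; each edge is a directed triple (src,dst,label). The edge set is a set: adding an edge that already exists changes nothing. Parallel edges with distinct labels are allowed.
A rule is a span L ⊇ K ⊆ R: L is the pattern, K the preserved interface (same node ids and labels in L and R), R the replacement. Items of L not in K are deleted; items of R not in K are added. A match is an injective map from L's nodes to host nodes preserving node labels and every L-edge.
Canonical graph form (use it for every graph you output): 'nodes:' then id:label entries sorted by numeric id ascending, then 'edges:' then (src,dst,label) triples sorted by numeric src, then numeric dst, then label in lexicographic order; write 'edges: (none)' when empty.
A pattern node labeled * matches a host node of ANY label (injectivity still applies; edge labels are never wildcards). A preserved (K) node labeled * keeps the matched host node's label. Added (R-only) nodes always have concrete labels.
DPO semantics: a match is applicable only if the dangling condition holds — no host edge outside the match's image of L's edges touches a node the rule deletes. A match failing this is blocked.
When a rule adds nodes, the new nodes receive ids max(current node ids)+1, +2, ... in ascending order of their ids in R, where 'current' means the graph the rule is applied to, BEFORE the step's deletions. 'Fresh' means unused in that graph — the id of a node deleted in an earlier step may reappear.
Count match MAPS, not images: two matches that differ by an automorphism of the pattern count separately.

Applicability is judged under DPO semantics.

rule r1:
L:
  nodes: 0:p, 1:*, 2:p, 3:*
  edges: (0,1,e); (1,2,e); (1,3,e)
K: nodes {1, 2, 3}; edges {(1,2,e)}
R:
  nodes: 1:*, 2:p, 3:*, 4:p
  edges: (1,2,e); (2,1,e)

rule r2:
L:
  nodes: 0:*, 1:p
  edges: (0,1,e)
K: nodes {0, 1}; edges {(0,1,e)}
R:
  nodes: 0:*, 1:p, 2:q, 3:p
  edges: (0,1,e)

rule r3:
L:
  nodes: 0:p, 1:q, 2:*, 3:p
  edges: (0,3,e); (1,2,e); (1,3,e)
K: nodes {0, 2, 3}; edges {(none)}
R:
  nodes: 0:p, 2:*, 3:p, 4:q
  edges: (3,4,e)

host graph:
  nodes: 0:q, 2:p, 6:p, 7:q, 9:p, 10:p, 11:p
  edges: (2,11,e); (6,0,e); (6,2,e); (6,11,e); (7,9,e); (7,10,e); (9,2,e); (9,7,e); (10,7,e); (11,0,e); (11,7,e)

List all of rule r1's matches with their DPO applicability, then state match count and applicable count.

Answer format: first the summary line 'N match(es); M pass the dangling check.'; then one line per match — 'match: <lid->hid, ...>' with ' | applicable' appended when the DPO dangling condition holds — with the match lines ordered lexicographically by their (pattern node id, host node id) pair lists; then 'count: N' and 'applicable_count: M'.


2 match(es); 0 pass the dangling check.
match: 0->11, 1->7, 2->9, 3->10
match: 0->11, 1->7, 2->10, 3->9
count: 2
applicable_count: 0


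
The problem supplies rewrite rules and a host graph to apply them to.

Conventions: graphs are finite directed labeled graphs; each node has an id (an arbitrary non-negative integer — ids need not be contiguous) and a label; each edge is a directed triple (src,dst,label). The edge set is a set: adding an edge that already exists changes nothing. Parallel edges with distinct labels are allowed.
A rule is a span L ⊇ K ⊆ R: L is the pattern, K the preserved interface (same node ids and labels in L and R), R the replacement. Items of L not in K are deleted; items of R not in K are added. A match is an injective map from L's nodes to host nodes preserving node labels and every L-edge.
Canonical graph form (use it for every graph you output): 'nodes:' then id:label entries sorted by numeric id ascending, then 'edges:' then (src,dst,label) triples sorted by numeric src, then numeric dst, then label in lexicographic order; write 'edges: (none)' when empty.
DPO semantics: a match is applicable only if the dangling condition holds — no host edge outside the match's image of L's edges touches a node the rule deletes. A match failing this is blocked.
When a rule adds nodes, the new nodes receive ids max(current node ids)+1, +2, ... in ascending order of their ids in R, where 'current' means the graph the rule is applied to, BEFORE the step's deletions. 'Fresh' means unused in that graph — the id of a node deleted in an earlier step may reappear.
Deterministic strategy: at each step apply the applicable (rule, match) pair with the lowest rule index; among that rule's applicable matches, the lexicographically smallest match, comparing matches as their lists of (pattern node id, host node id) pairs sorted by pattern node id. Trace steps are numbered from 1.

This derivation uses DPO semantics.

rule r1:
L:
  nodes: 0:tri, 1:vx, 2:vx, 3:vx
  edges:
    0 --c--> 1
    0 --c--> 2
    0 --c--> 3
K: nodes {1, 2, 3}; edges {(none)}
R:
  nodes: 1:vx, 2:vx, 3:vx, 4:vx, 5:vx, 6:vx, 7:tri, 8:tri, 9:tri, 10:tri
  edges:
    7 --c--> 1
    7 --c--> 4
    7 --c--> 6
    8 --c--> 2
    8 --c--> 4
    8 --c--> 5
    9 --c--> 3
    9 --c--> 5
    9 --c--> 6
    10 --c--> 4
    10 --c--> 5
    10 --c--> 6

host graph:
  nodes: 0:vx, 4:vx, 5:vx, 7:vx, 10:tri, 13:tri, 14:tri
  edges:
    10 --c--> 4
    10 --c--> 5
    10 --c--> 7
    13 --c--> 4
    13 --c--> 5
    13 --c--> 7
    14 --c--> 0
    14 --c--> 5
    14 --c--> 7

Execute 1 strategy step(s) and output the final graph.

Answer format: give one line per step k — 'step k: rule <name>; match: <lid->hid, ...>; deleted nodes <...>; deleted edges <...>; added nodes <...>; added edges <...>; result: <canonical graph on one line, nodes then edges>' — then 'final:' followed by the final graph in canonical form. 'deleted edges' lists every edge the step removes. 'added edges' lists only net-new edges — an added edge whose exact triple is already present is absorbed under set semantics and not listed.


step 1: rule r1; match: 0->10, 1->4, 2->5, 3->7; deleted nodes 10; deleted edges (10,4,c); (10,5,c); (10,7,c); added nodes 15, 16, 17, 18, 19, 20, 21; added edges (18,4,c); (18,15,c); (18,17,c); (19,5,c); (19,15,c); (19,16,c); (20,7,c); (20,16,c); (20,17,c); (21,15,c); (21,16,c); (21,17,c); result: nodes: 0:vx, 4:vx, 5:vx, 7:vx, 13:tri, 14:tri, 15:vx, 16:vx, 17:vx, 18:tri, 19:tri, 20:tri, 21:tri edges: (13,4,c); (13,5,c); (13,7,c); (14,0,c); (14,5,c); (14,7,c); (18,4,c); (18,15,c); (18,17,c); (19,5,c); (19,15,c); (19,16,c); (20,7,c); (20,16,c); (20,17,c); (21,15,c); (21,16,c); (21,17,c)
final:
nodes: 0:vx, 4:vx, 5:vx, 7:vx, 13:tri, 14:tri, 15:vx, 16:vx, 17:vx, 18:tri, 19:tri, 20:tri, 21:tri
edges: (13,4,c); (13,5,c); (13,7,c); (14,0,c); (14,5,c); (14,7,c); (18,4,c); (18,15,c); (18,17,c); (19,5,c); (19,15,c); (19,16,c); (20,7,c); (20,16,c); (20,17,c); (21,15,c); (21,16,c); (21,17,c)
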